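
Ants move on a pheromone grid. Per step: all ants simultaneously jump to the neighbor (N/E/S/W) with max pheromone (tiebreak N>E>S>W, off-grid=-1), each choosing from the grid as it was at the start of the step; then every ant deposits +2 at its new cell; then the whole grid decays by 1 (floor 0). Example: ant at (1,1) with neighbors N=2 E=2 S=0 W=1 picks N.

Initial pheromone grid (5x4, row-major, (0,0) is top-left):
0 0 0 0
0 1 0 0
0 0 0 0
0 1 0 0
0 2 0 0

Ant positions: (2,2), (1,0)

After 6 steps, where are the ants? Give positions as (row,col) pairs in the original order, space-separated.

Step 1: ant0:(2,2)->N->(1,2) | ant1:(1,0)->E->(1,1)
  grid max=2 at (1,1)
Step 2: ant0:(1,2)->W->(1,1) | ant1:(1,1)->E->(1,2)
  grid max=3 at (1,1)
Step 3: ant0:(1,1)->E->(1,2) | ant1:(1,2)->W->(1,1)
  grid max=4 at (1,1)
Step 4: ant0:(1,2)->W->(1,1) | ant1:(1,1)->E->(1,2)
  grid max=5 at (1,1)
Step 5: ant0:(1,1)->E->(1,2) | ant1:(1,2)->W->(1,1)
  grid max=6 at (1,1)
Step 6: ant0:(1,2)->W->(1,1) | ant1:(1,1)->E->(1,2)
  grid max=7 at (1,1)

(1,1) (1,2)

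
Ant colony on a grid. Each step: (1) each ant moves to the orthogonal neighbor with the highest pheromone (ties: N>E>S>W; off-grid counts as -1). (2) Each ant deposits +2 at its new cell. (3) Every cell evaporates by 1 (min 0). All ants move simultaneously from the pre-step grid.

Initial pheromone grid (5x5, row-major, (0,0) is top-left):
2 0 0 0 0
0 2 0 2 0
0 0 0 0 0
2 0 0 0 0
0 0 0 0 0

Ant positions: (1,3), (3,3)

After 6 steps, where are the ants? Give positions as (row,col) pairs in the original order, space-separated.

Step 1: ant0:(1,3)->N->(0,3) | ant1:(3,3)->N->(2,3)
  grid max=1 at (0,0)
Step 2: ant0:(0,3)->S->(1,3) | ant1:(2,3)->N->(1,3)
  grid max=4 at (1,3)
Step 3: ant0:(1,3)->N->(0,3) | ant1:(1,3)->N->(0,3)
  grid max=3 at (0,3)
Step 4: ant0:(0,3)->S->(1,3) | ant1:(0,3)->S->(1,3)
  grid max=6 at (1,3)
Step 5: ant0:(1,3)->N->(0,3) | ant1:(1,3)->N->(0,3)
  grid max=5 at (0,3)
Step 6: ant0:(0,3)->S->(1,3) | ant1:(0,3)->S->(1,3)
  grid max=8 at (1,3)

(1,3) (1,3)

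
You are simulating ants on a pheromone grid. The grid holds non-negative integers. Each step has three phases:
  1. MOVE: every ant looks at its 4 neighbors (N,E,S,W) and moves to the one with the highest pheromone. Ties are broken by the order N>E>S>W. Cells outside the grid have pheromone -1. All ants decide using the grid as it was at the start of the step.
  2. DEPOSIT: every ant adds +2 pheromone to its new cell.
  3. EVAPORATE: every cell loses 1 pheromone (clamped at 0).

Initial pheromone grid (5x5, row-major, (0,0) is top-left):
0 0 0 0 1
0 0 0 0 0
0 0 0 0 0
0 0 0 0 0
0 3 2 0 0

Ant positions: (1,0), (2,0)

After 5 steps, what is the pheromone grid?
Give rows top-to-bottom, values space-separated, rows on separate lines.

After step 1: ants at (0,0),(1,0)
  1 0 0 0 0
  1 0 0 0 0
  0 0 0 0 0
  0 0 0 0 0
  0 2 1 0 0
After step 2: ants at (1,0),(0,0)
  2 0 0 0 0
  2 0 0 0 0
  0 0 0 0 0
  0 0 0 0 0
  0 1 0 0 0
After step 3: ants at (0,0),(1,0)
  3 0 0 0 0
  3 0 0 0 0
  0 0 0 0 0
  0 0 0 0 0
  0 0 0 0 0
After step 4: ants at (1,0),(0,0)
  4 0 0 0 0
  4 0 0 0 0
  0 0 0 0 0
  0 0 0 0 0
  0 0 0 0 0
After step 5: ants at (0,0),(1,0)
  5 0 0 0 0
  5 0 0 0 0
  0 0 0 0 0
  0 0 0 0 0
  0 0 0 0 0

5 0 0 0 0
5 0 0 0 0
0 0 0 0 0
0 0 0 0 0
0 0 0 0 0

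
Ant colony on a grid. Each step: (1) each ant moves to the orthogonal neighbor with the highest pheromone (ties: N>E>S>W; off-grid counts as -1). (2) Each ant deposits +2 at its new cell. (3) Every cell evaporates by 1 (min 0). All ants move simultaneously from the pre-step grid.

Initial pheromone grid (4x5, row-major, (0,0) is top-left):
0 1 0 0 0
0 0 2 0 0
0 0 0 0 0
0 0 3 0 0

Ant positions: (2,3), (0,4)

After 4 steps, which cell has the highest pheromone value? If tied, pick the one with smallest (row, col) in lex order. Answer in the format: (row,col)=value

Answer: (1,3)=4

Derivation:
Step 1: ant0:(2,3)->N->(1,3) | ant1:(0,4)->S->(1,4)
  grid max=2 at (3,2)
Step 2: ant0:(1,3)->E->(1,4) | ant1:(1,4)->W->(1,3)
  grid max=2 at (1,3)
Step 3: ant0:(1,4)->W->(1,3) | ant1:(1,3)->E->(1,4)
  grid max=3 at (1,3)
Step 4: ant0:(1,3)->E->(1,4) | ant1:(1,4)->W->(1,3)
  grid max=4 at (1,3)
Final grid:
  0 0 0 0 0
  0 0 0 4 4
  0 0 0 0 0
  0 0 0 0 0
Max pheromone 4 at (1,3)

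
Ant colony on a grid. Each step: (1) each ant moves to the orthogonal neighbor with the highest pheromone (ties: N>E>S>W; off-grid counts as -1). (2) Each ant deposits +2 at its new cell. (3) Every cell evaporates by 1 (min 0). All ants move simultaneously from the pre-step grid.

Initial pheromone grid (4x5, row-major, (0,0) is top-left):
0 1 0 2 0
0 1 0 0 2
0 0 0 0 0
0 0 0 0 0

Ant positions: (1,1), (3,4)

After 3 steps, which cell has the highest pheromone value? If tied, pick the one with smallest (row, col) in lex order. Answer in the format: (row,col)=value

Answer: (0,1)=2

Derivation:
Step 1: ant0:(1,1)->N->(0,1) | ant1:(3,4)->N->(2,4)
  grid max=2 at (0,1)
Step 2: ant0:(0,1)->E->(0,2) | ant1:(2,4)->N->(1,4)
  grid max=2 at (1,4)
Step 3: ant0:(0,2)->W->(0,1) | ant1:(1,4)->N->(0,4)
  grid max=2 at (0,1)
Final grid:
  0 2 0 0 1
  0 0 0 0 1
  0 0 0 0 0
  0 0 0 0 0
Max pheromone 2 at (0,1)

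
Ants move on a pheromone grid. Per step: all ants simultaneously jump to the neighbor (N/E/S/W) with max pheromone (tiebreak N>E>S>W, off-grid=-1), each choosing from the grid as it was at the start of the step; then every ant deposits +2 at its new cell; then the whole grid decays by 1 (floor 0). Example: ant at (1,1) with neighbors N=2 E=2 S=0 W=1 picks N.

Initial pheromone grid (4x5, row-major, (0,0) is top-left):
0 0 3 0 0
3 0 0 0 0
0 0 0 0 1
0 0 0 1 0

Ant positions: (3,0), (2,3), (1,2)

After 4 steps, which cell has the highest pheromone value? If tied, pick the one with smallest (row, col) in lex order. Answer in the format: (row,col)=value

Step 1: ant0:(3,0)->N->(2,0) | ant1:(2,3)->E->(2,4) | ant2:(1,2)->N->(0,2)
  grid max=4 at (0,2)
Step 2: ant0:(2,0)->N->(1,0) | ant1:(2,4)->N->(1,4) | ant2:(0,2)->E->(0,3)
  grid max=3 at (0,2)
Step 3: ant0:(1,0)->N->(0,0) | ant1:(1,4)->S->(2,4) | ant2:(0,3)->W->(0,2)
  grid max=4 at (0,2)
Step 4: ant0:(0,0)->S->(1,0) | ant1:(2,4)->N->(1,4) | ant2:(0,2)->E->(0,3)
  grid max=3 at (0,2)
Final grid:
  0 0 3 1 0
  3 0 0 0 1
  0 0 0 0 1
  0 0 0 0 0
Max pheromone 3 at (0,2)

Answer: (0,2)=3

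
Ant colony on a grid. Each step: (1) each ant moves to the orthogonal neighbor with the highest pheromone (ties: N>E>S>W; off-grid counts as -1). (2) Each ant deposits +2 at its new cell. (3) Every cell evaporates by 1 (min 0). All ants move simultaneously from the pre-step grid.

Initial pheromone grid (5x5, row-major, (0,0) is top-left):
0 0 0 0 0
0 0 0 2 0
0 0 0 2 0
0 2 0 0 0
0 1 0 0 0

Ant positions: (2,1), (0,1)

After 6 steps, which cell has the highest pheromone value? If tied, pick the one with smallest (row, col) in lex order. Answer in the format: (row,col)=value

Answer: (3,1)=2

Derivation:
Step 1: ant0:(2,1)->S->(3,1) | ant1:(0,1)->E->(0,2)
  grid max=3 at (3,1)
Step 2: ant0:(3,1)->N->(2,1) | ant1:(0,2)->E->(0,3)
  grid max=2 at (3,1)
Step 3: ant0:(2,1)->S->(3,1) | ant1:(0,3)->E->(0,4)
  grid max=3 at (3,1)
Step 4: ant0:(3,1)->N->(2,1) | ant1:(0,4)->S->(1,4)
  grid max=2 at (3,1)
Step 5: ant0:(2,1)->S->(3,1) | ant1:(1,4)->N->(0,4)
  grid max=3 at (3,1)
Step 6: ant0:(3,1)->N->(2,1) | ant1:(0,4)->S->(1,4)
  grid max=2 at (3,1)
Final grid:
  0 0 0 0 0
  0 0 0 0 1
  0 1 0 0 0
  0 2 0 0 0
  0 0 0 0 0
Max pheromone 2 at (3,1)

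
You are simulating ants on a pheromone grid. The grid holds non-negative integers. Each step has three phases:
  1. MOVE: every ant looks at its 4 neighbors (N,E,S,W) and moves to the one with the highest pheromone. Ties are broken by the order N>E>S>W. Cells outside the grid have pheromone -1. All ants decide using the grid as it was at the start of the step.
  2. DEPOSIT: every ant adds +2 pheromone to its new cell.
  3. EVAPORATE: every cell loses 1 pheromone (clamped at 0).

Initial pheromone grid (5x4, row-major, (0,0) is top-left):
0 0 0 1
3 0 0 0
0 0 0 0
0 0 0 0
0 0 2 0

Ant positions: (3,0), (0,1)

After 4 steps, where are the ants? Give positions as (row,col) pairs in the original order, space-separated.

Step 1: ant0:(3,0)->N->(2,0) | ant1:(0,1)->E->(0,2)
  grid max=2 at (1,0)
Step 2: ant0:(2,0)->N->(1,0) | ant1:(0,2)->E->(0,3)
  grid max=3 at (1,0)
Step 3: ant0:(1,0)->N->(0,0) | ant1:(0,3)->S->(1,3)
  grid max=2 at (1,0)
Step 4: ant0:(0,0)->S->(1,0) | ant1:(1,3)->N->(0,3)
  grid max=3 at (1,0)

(1,0) (0,3)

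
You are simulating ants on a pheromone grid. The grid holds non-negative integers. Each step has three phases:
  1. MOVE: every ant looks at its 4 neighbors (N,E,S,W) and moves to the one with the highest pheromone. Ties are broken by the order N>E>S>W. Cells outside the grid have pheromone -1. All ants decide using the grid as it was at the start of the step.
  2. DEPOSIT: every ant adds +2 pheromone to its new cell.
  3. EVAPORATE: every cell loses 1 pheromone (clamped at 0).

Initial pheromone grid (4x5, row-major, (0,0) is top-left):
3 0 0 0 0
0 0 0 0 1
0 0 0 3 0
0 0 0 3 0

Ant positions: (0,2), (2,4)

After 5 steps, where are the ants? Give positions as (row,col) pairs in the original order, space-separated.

Step 1: ant0:(0,2)->E->(0,3) | ant1:(2,4)->W->(2,3)
  grid max=4 at (2,3)
Step 2: ant0:(0,3)->E->(0,4) | ant1:(2,3)->S->(3,3)
  grid max=3 at (2,3)
Step 3: ant0:(0,4)->S->(1,4) | ant1:(3,3)->N->(2,3)
  grid max=4 at (2,3)
Step 4: ant0:(1,4)->N->(0,4) | ant1:(2,3)->S->(3,3)
  grid max=3 at (2,3)
Step 5: ant0:(0,4)->S->(1,4) | ant1:(3,3)->N->(2,3)
  grid max=4 at (2,3)

(1,4) (2,3)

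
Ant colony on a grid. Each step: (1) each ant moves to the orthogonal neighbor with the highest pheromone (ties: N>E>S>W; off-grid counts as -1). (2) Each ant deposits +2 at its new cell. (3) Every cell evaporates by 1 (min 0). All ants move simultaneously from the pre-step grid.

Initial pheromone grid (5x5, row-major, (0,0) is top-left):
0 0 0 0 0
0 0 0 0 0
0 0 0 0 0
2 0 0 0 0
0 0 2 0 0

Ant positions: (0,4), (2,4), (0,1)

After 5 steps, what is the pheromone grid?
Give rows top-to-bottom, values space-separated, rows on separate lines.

After step 1: ants at (1,4),(1,4),(0,2)
  0 0 1 0 0
  0 0 0 0 3
  0 0 0 0 0
  1 0 0 0 0
  0 0 1 0 0
After step 2: ants at (0,4),(0,4),(0,3)
  0 0 0 1 3
  0 0 0 0 2
  0 0 0 0 0
  0 0 0 0 0
  0 0 0 0 0
After step 3: ants at (1,4),(1,4),(0,4)
  0 0 0 0 4
  0 0 0 0 5
  0 0 0 0 0
  0 0 0 0 0
  0 0 0 0 0
After step 4: ants at (0,4),(0,4),(1,4)
  0 0 0 0 7
  0 0 0 0 6
  0 0 0 0 0
  0 0 0 0 0
  0 0 0 0 0
After step 5: ants at (1,4),(1,4),(0,4)
  0 0 0 0 8
  0 0 0 0 9
  0 0 0 0 0
  0 0 0 0 0
  0 0 0 0 0

0 0 0 0 8
0 0 0 0 9
0 0 0 0 0
0 0 0 0 0
0 0 0 0 0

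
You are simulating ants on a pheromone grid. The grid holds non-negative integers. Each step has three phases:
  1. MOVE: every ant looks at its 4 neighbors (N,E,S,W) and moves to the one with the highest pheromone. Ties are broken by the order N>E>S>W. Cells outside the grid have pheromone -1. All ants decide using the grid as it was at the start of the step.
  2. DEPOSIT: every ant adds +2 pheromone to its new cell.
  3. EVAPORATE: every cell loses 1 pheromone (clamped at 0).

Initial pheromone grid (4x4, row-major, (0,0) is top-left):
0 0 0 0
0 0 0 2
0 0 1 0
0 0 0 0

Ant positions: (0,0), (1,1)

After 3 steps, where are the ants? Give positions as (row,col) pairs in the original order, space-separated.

Step 1: ant0:(0,0)->E->(0,1) | ant1:(1,1)->N->(0,1)
  grid max=3 at (0,1)
Step 2: ant0:(0,1)->E->(0,2) | ant1:(0,1)->E->(0,2)
  grid max=3 at (0,2)
Step 3: ant0:(0,2)->W->(0,1) | ant1:(0,2)->W->(0,1)
  grid max=5 at (0,1)

(0,1) (0,1)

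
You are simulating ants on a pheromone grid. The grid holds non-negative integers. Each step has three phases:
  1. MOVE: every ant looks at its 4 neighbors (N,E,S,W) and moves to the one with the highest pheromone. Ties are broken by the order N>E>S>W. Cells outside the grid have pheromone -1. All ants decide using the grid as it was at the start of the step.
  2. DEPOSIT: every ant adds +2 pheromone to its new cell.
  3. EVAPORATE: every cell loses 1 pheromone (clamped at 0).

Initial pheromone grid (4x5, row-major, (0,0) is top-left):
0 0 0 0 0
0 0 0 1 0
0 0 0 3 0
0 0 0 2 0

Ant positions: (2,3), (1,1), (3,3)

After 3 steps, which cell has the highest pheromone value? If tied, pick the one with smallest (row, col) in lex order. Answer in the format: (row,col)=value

Answer: (2,3)=6

Derivation:
Step 1: ant0:(2,3)->S->(3,3) | ant1:(1,1)->N->(0,1) | ant2:(3,3)->N->(2,3)
  grid max=4 at (2,3)
Step 2: ant0:(3,3)->N->(2,3) | ant1:(0,1)->E->(0,2) | ant2:(2,3)->S->(3,3)
  grid max=5 at (2,3)
Step 3: ant0:(2,3)->S->(3,3) | ant1:(0,2)->E->(0,3) | ant2:(3,3)->N->(2,3)
  grid max=6 at (2,3)
Final grid:
  0 0 0 1 0
  0 0 0 0 0
  0 0 0 6 0
  0 0 0 5 0
Max pheromone 6 at (2,3)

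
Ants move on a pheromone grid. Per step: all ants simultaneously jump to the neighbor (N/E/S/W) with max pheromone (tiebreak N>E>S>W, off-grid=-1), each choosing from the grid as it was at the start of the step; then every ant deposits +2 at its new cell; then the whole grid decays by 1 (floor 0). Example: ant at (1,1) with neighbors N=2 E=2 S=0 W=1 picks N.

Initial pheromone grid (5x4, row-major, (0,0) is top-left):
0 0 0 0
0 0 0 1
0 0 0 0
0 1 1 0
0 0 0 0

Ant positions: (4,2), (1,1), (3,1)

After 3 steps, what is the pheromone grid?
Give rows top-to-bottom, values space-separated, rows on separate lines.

After step 1: ants at (3,2),(0,1),(3,2)
  0 1 0 0
  0 0 0 0
  0 0 0 0
  0 0 4 0
  0 0 0 0
After step 2: ants at (2,2),(0,2),(2,2)
  0 0 1 0
  0 0 0 0
  0 0 3 0
  0 0 3 0
  0 0 0 0
After step 3: ants at (3,2),(0,3),(3,2)
  0 0 0 1
  0 0 0 0
  0 0 2 0
  0 0 6 0
  0 0 0 0

0 0 0 1
0 0 0 0
0 0 2 0
0 0 6 0
0 0 0 0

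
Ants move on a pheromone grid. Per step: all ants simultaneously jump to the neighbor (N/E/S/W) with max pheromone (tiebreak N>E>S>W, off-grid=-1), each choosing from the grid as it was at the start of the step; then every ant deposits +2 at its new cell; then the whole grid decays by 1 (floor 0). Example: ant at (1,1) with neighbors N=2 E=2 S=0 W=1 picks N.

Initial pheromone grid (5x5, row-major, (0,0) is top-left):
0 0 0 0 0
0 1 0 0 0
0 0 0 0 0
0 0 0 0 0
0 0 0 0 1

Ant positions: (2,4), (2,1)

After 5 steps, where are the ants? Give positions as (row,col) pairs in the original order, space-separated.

Step 1: ant0:(2,4)->N->(1,4) | ant1:(2,1)->N->(1,1)
  grid max=2 at (1,1)
Step 2: ant0:(1,4)->N->(0,4) | ant1:(1,1)->N->(0,1)
  grid max=1 at (0,1)
Step 3: ant0:(0,4)->S->(1,4) | ant1:(0,1)->S->(1,1)
  grid max=2 at (1,1)
Step 4: ant0:(1,4)->N->(0,4) | ant1:(1,1)->N->(0,1)
  grid max=1 at (0,1)
Step 5: ant0:(0,4)->S->(1,4) | ant1:(0,1)->S->(1,1)
  grid max=2 at (1,1)

(1,4) (1,1)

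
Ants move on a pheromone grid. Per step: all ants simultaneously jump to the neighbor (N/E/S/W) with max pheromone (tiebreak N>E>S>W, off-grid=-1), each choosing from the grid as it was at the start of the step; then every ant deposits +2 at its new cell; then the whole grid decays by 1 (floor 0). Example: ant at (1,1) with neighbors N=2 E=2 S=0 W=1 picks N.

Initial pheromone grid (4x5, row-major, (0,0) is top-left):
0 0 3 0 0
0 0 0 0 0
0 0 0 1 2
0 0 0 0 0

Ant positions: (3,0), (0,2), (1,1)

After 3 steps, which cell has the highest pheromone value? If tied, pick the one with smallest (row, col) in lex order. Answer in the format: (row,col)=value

Step 1: ant0:(3,0)->N->(2,0) | ant1:(0,2)->E->(0,3) | ant2:(1,1)->N->(0,1)
  grid max=2 at (0,2)
Step 2: ant0:(2,0)->N->(1,0) | ant1:(0,3)->W->(0,2) | ant2:(0,1)->E->(0,2)
  grid max=5 at (0,2)
Step 3: ant0:(1,0)->N->(0,0) | ant1:(0,2)->E->(0,3) | ant2:(0,2)->E->(0,3)
  grid max=4 at (0,2)
Final grid:
  1 0 4 3 0
  0 0 0 0 0
  0 0 0 0 0
  0 0 0 0 0
Max pheromone 4 at (0,2)

Answer: (0,2)=4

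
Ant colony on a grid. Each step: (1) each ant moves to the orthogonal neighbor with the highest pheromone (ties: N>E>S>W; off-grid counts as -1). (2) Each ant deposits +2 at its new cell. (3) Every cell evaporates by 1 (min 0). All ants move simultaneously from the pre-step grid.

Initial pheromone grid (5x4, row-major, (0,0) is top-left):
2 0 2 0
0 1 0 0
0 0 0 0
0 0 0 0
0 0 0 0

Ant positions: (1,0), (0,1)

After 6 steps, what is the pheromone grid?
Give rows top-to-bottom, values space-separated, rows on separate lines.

After step 1: ants at (0,0),(0,2)
  3 0 3 0
  0 0 0 0
  0 0 0 0
  0 0 0 0
  0 0 0 0
After step 2: ants at (0,1),(0,3)
  2 1 2 1
  0 0 0 0
  0 0 0 0
  0 0 0 0
  0 0 0 0
After step 3: ants at (0,2),(0,2)
  1 0 5 0
  0 0 0 0
  0 0 0 0
  0 0 0 0
  0 0 0 0
After step 4: ants at (0,3),(0,3)
  0 0 4 3
  0 0 0 0
  0 0 0 0
  0 0 0 0
  0 0 0 0
After step 5: ants at (0,2),(0,2)
  0 0 7 2
  0 0 0 0
  0 0 0 0
  0 0 0 0
  0 0 0 0
After step 6: ants at (0,3),(0,3)
  0 0 6 5
  0 0 0 0
  0 0 0 0
  0 0 0 0
  0 0 0 0

0 0 6 5
0 0 0 0
0 0 0 0
0 0 0 0
0 0 0 0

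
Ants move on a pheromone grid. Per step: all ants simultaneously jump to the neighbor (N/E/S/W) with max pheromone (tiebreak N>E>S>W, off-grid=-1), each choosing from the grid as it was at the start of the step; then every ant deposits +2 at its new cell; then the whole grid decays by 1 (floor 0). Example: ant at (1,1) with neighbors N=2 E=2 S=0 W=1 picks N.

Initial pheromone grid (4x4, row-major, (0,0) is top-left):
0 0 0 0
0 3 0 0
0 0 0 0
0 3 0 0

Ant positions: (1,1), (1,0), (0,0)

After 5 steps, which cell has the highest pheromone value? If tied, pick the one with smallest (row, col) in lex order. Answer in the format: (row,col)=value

Answer: (1,1)=12

Derivation:
Step 1: ant0:(1,1)->N->(0,1) | ant1:(1,0)->E->(1,1) | ant2:(0,0)->E->(0,1)
  grid max=4 at (1,1)
Step 2: ant0:(0,1)->S->(1,1) | ant1:(1,1)->N->(0,1) | ant2:(0,1)->S->(1,1)
  grid max=7 at (1,1)
Step 3: ant0:(1,1)->N->(0,1) | ant1:(0,1)->S->(1,1) | ant2:(1,1)->N->(0,1)
  grid max=8 at (1,1)
Step 4: ant0:(0,1)->S->(1,1) | ant1:(1,1)->N->(0,1) | ant2:(0,1)->S->(1,1)
  grid max=11 at (1,1)
Step 5: ant0:(1,1)->N->(0,1) | ant1:(0,1)->S->(1,1) | ant2:(1,1)->N->(0,1)
  grid max=12 at (1,1)
Final grid:
  0 11 0 0
  0 12 0 0
  0 0 0 0
  0 0 0 0
Max pheromone 12 at (1,1)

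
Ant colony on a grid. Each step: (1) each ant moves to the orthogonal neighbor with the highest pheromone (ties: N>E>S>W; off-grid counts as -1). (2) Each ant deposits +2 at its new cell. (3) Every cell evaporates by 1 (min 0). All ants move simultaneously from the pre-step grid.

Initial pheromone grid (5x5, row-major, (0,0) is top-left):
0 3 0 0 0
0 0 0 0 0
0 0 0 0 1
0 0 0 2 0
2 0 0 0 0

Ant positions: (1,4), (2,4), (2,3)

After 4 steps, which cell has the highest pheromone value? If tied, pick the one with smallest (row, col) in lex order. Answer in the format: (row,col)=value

Step 1: ant0:(1,4)->S->(2,4) | ant1:(2,4)->N->(1,4) | ant2:(2,3)->S->(3,3)
  grid max=3 at (3,3)
Step 2: ant0:(2,4)->N->(1,4) | ant1:(1,4)->S->(2,4) | ant2:(3,3)->N->(2,3)
  grid max=3 at (2,4)
Step 3: ant0:(1,4)->S->(2,4) | ant1:(2,4)->N->(1,4) | ant2:(2,3)->E->(2,4)
  grid max=6 at (2,4)
Step 4: ant0:(2,4)->N->(1,4) | ant1:(1,4)->S->(2,4) | ant2:(2,4)->N->(1,4)
  grid max=7 at (2,4)
Final grid:
  0 0 0 0 0
  0 0 0 0 6
  0 0 0 0 7
  0 0 0 0 0
  0 0 0 0 0
Max pheromone 7 at (2,4)

Answer: (2,4)=7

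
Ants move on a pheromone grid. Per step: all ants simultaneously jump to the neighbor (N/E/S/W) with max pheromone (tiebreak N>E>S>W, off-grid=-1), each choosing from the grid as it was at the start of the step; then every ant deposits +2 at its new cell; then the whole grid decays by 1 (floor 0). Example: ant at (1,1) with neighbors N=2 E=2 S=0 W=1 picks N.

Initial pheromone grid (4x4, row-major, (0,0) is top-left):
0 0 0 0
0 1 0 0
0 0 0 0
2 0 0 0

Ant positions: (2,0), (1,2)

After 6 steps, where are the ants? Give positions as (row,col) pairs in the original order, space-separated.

Step 1: ant0:(2,0)->S->(3,0) | ant1:(1,2)->W->(1,1)
  grid max=3 at (3,0)
Step 2: ant0:(3,0)->N->(2,0) | ant1:(1,1)->N->(0,1)
  grid max=2 at (3,0)
Step 3: ant0:(2,0)->S->(3,0) | ant1:(0,1)->S->(1,1)
  grid max=3 at (3,0)
Step 4: ant0:(3,0)->N->(2,0) | ant1:(1,1)->N->(0,1)
  grid max=2 at (3,0)
Step 5: ant0:(2,0)->S->(3,0) | ant1:(0,1)->S->(1,1)
  grid max=3 at (3,0)
Step 6: ant0:(3,0)->N->(2,0) | ant1:(1,1)->N->(0,1)
  grid max=2 at (3,0)

(2,0) (0,1)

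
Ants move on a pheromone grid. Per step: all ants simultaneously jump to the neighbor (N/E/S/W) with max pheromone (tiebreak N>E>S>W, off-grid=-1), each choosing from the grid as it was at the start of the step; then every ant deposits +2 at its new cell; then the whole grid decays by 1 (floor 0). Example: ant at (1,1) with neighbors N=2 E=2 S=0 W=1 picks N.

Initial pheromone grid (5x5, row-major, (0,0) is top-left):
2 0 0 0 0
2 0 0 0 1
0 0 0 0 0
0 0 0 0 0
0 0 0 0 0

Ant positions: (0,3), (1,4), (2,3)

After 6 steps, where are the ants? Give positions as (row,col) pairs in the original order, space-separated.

Step 1: ant0:(0,3)->E->(0,4) | ant1:(1,4)->N->(0,4) | ant2:(2,3)->N->(1,3)
  grid max=3 at (0,4)
Step 2: ant0:(0,4)->S->(1,4) | ant1:(0,4)->S->(1,4) | ant2:(1,3)->N->(0,3)
  grid max=3 at (1,4)
Step 3: ant0:(1,4)->N->(0,4) | ant1:(1,4)->N->(0,4) | ant2:(0,3)->E->(0,4)
  grid max=7 at (0,4)
Step 4: ant0:(0,4)->S->(1,4) | ant1:(0,4)->S->(1,4) | ant2:(0,4)->S->(1,4)
  grid max=7 at (1,4)
Step 5: ant0:(1,4)->N->(0,4) | ant1:(1,4)->N->(0,4) | ant2:(1,4)->N->(0,4)
  grid max=11 at (0,4)
Step 6: ant0:(0,4)->S->(1,4) | ant1:(0,4)->S->(1,4) | ant2:(0,4)->S->(1,4)
  grid max=11 at (1,4)

(1,4) (1,4) (1,4)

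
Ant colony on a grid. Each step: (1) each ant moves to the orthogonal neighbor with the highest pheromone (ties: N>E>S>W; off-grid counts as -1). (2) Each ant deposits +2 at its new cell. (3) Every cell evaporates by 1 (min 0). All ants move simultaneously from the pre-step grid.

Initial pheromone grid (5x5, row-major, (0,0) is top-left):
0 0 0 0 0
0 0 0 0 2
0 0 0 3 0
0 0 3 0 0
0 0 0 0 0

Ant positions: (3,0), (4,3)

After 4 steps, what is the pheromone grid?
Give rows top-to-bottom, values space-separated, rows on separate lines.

After step 1: ants at (2,0),(3,3)
  0 0 0 0 0
  0 0 0 0 1
  1 0 0 2 0
  0 0 2 1 0
  0 0 0 0 0
After step 2: ants at (1,0),(2,3)
  0 0 0 0 0
  1 0 0 0 0
  0 0 0 3 0
  0 0 1 0 0
  0 0 0 0 0
After step 3: ants at (0,0),(1,3)
  1 0 0 0 0
  0 0 0 1 0
  0 0 0 2 0
  0 0 0 0 0
  0 0 0 0 0
After step 4: ants at (0,1),(2,3)
  0 1 0 0 0
  0 0 0 0 0
  0 0 0 3 0
  0 0 0 0 0
  0 0 0 0 0

0 1 0 0 0
0 0 0 0 0
0 0 0 3 0
0 0 0 0 0
0 0 0 0 0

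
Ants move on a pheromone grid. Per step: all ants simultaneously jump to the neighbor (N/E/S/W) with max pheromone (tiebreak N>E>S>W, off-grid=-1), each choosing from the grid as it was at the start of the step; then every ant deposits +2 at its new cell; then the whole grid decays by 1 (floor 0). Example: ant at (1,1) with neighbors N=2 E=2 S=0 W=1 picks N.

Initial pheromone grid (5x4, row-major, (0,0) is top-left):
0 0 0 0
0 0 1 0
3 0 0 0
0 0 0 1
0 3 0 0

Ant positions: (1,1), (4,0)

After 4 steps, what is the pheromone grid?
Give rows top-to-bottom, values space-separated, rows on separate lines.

After step 1: ants at (1,2),(4,1)
  0 0 0 0
  0 0 2 0
  2 0 0 0
  0 0 0 0
  0 4 0 0
After step 2: ants at (0,2),(3,1)
  0 0 1 0
  0 0 1 0
  1 0 0 0
  0 1 0 0
  0 3 0 0
After step 3: ants at (1,2),(4,1)
  0 0 0 0
  0 0 2 0
  0 0 0 0
  0 0 0 0
  0 4 0 0
After step 4: ants at (0,2),(3,1)
  0 0 1 0
  0 0 1 0
  0 0 0 0
  0 1 0 0
  0 3 0 0

0 0 1 0
0 0 1 0
0 0 0 0
0 1 0 0
0 3 0 0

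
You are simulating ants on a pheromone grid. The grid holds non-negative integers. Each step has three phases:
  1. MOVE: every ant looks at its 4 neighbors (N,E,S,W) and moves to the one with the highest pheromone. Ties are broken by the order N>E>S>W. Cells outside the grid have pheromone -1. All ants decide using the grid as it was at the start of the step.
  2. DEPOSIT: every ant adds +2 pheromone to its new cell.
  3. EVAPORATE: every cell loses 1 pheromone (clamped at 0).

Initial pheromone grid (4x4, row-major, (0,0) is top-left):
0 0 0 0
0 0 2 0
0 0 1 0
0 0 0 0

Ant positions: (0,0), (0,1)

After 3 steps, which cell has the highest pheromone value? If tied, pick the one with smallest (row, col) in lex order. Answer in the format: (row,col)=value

Answer: (0,2)=3

Derivation:
Step 1: ant0:(0,0)->E->(0,1) | ant1:(0,1)->E->(0,2)
  grid max=1 at (0,1)
Step 2: ant0:(0,1)->E->(0,2) | ant1:(0,2)->S->(1,2)
  grid max=2 at (0,2)
Step 3: ant0:(0,2)->S->(1,2) | ant1:(1,2)->N->(0,2)
  grid max=3 at (0,2)
Final grid:
  0 0 3 0
  0 0 3 0
  0 0 0 0
  0 0 0 0
Max pheromone 3 at (0,2)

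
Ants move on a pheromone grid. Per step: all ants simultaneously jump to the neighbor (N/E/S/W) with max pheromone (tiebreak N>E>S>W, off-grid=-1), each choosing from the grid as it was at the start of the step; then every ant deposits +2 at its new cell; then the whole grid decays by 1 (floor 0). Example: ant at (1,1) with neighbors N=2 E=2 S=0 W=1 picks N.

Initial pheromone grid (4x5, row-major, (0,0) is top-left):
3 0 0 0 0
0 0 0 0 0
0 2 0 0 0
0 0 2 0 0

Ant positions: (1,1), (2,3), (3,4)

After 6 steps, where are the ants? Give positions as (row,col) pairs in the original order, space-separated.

Step 1: ant0:(1,1)->S->(2,1) | ant1:(2,3)->N->(1,3) | ant2:(3,4)->N->(2,4)
  grid max=3 at (2,1)
Step 2: ant0:(2,1)->N->(1,1) | ant1:(1,3)->N->(0,3) | ant2:(2,4)->N->(1,4)
  grid max=2 at (2,1)
Step 3: ant0:(1,1)->S->(2,1) | ant1:(0,3)->E->(0,4) | ant2:(1,4)->N->(0,4)
  grid max=3 at (0,4)
Step 4: ant0:(2,1)->N->(1,1) | ant1:(0,4)->S->(1,4) | ant2:(0,4)->S->(1,4)
  grid max=3 at (1,4)
Step 5: ant0:(1,1)->S->(2,1) | ant1:(1,4)->N->(0,4) | ant2:(1,4)->N->(0,4)
  grid max=5 at (0,4)
Step 6: ant0:(2,1)->N->(1,1) | ant1:(0,4)->S->(1,4) | ant2:(0,4)->S->(1,4)
  grid max=5 at (1,4)

(1,1) (1,4) (1,4)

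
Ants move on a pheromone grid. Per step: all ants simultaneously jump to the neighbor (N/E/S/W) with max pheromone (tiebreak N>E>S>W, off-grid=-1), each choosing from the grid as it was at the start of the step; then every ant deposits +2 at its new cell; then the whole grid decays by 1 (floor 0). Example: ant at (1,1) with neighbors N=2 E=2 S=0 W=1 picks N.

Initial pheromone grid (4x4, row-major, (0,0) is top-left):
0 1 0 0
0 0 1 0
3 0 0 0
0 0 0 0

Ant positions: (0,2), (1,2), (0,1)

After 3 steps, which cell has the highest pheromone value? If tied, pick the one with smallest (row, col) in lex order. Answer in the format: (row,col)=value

Answer: (0,2)=7

Derivation:
Step 1: ant0:(0,2)->S->(1,2) | ant1:(1,2)->N->(0,2) | ant2:(0,1)->E->(0,2)
  grid max=3 at (0,2)
Step 2: ant0:(1,2)->N->(0,2) | ant1:(0,2)->S->(1,2) | ant2:(0,2)->S->(1,2)
  grid max=5 at (1,2)
Step 3: ant0:(0,2)->S->(1,2) | ant1:(1,2)->N->(0,2) | ant2:(1,2)->N->(0,2)
  grid max=7 at (0,2)
Final grid:
  0 0 7 0
  0 0 6 0
  0 0 0 0
  0 0 0 0
Max pheromone 7 at (0,2)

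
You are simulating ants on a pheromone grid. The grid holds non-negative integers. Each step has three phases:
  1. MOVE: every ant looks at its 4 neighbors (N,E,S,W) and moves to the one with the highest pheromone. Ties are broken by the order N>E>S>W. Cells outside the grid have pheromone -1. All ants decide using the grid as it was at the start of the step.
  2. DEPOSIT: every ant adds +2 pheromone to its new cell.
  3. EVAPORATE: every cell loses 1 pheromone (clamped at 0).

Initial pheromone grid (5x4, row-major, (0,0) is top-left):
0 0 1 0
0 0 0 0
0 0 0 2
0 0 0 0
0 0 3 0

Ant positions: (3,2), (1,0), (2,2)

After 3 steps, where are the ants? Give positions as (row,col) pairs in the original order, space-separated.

Step 1: ant0:(3,2)->S->(4,2) | ant1:(1,0)->N->(0,0) | ant2:(2,2)->E->(2,3)
  grid max=4 at (4,2)
Step 2: ant0:(4,2)->N->(3,2) | ant1:(0,0)->E->(0,1) | ant2:(2,3)->N->(1,3)
  grid max=3 at (4,2)
Step 3: ant0:(3,2)->S->(4,2) | ant1:(0,1)->E->(0,2) | ant2:(1,3)->S->(2,3)
  grid max=4 at (4,2)

(4,2) (0,2) (2,3)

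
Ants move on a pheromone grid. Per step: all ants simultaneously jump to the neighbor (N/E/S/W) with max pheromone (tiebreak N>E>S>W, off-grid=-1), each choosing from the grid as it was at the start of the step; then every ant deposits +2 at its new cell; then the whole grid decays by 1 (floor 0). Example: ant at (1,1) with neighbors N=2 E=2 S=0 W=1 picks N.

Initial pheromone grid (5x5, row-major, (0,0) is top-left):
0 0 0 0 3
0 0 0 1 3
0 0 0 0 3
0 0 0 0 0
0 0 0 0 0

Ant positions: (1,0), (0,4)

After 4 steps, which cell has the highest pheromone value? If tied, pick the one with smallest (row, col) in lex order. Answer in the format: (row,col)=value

Answer: (0,4)=3

Derivation:
Step 1: ant0:(1,0)->N->(0,0) | ant1:(0,4)->S->(1,4)
  grid max=4 at (1,4)
Step 2: ant0:(0,0)->E->(0,1) | ant1:(1,4)->N->(0,4)
  grid max=3 at (0,4)
Step 3: ant0:(0,1)->E->(0,2) | ant1:(0,4)->S->(1,4)
  grid max=4 at (1,4)
Step 4: ant0:(0,2)->E->(0,3) | ant1:(1,4)->N->(0,4)
  grid max=3 at (0,4)
Final grid:
  0 0 0 1 3
  0 0 0 0 3
  0 0 0 0 0
  0 0 0 0 0
  0 0 0 0 0
Max pheromone 3 at (0,4)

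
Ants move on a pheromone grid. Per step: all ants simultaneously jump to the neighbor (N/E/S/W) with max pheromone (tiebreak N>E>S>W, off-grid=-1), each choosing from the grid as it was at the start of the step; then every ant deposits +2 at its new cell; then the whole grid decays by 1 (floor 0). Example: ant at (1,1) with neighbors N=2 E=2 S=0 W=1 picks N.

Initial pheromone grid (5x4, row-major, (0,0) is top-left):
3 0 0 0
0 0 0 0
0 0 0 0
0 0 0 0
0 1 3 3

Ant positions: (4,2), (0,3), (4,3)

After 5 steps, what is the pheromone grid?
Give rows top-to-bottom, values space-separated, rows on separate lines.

After step 1: ants at (4,3),(1,3),(4,2)
  2 0 0 0
  0 0 0 1
  0 0 0 0
  0 0 0 0
  0 0 4 4
After step 2: ants at (4,2),(0,3),(4,3)
  1 0 0 1
  0 0 0 0
  0 0 0 0
  0 0 0 0
  0 0 5 5
After step 3: ants at (4,3),(1,3),(4,2)
  0 0 0 0
  0 0 0 1
  0 0 0 0
  0 0 0 0
  0 0 6 6
After step 4: ants at (4,2),(0,3),(4,3)
  0 0 0 1
  0 0 0 0
  0 0 0 0
  0 0 0 0
  0 0 7 7
After step 5: ants at (4,3),(1,3),(4,2)
  0 0 0 0
  0 0 0 1
  0 0 0 0
  0 0 0 0
  0 0 8 8

0 0 0 0
0 0 0 1
0 0 0 0
0 0 0 0
0 0 8 8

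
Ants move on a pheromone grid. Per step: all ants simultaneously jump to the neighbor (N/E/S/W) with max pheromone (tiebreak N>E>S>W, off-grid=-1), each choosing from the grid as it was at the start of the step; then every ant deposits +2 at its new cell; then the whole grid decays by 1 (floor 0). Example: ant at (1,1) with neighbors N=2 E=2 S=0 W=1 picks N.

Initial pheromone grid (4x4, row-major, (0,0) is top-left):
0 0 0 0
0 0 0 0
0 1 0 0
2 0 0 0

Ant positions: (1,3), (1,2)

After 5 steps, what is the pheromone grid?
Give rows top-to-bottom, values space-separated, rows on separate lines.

After step 1: ants at (0,3),(0,2)
  0 0 1 1
  0 0 0 0
  0 0 0 0
  1 0 0 0
After step 2: ants at (0,2),(0,3)
  0 0 2 2
  0 0 0 0
  0 0 0 0
  0 0 0 0
After step 3: ants at (0,3),(0,2)
  0 0 3 3
  0 0 0 0
  0 0 0 0
  0 0 0 0
After step 4: ants at (0,2),(0,3)
  0 0 4 4
  0 0 0 0
  0 0 0 0
  0 0 0 0
After step 5: ants at (0,3),(0,2)
  0 0 5 5
  0 0 0 0
  0 0 0 0
  0 0 0 0

0 0 5 5
0 0 0 0
0 0 0 0
0 0 0 0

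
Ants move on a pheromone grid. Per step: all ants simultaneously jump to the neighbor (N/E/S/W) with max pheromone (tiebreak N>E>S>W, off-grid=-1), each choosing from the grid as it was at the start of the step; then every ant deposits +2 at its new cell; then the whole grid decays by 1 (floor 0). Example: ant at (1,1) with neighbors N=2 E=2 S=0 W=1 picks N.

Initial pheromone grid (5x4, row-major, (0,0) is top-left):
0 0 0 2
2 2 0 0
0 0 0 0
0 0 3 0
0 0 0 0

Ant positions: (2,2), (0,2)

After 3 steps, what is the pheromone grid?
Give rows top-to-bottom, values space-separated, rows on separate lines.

After step 1: ants at (3,2),(0,3)
  0 0 0 3
  1 1 0 0
  0 0 0 0
  0 0 4 0
  0 0 0 0
After step 2: ants at (2,2),(1,3)
  0 0 0 2
  0 0 0 1
  0 0 1 0
  0 0 3 0
  0 0 0 0
After step 3: ants at (3,2),(0,3)
  0 0 0 3
  0 0 0 0
  0 0 0 0
  0 0 4 0
  0 0 0 0

0 0 0 3
0 0 0 0
0 0 0 0
0 0 4 0
0 0 0 0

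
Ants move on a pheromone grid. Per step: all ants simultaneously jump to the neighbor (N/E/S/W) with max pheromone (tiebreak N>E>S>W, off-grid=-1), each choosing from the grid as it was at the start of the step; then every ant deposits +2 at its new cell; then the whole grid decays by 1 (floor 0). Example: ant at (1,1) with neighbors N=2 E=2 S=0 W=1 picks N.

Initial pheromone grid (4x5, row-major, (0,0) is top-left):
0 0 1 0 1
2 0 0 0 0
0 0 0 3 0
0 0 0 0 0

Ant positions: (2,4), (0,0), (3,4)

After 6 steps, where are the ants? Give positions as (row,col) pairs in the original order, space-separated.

Step 1: ant0:(2,4)->W->(2,3) | ant1:(0,0)->S->(1,0) | ant2:(3,4)->N->(2,4)
  grid max=4 at (2,3)
Step 2: ant0:(2,3)->E->(2,4) | ant1:(1,0)->N->(0,0) | ant2:(2,4)->W->(2,3)
  grid max=5 at (2,3)
Step 3: ant0:(2,4)->W->(2,3) | ant1:(0,0)->S->(1,0) | ant2:(2,3)->E->(2,4)
  grid max=6 at (2,3)
Step 4: ant0:(2,3)->E->(2,4) | ant1:(1,0)->N->(0,0) | ant2:(2,4)->W->(2,3)
  grid max=7 at (2,3)
Step 5: ant0:(2,4)->W->(2,3) | ant1:(0,0)->S->(1,0) | ant2:(2,3)->E->(2,4)
  grid max=8 at (2,3)
Step 6: ant0:(2,3)->E->(2,4) | ant1:(1,0)->N->(0,0) | ant2:(2,4)->W->(2,3)
  grid max=9 at (2,3)

(2,4) (0,0) (2,3)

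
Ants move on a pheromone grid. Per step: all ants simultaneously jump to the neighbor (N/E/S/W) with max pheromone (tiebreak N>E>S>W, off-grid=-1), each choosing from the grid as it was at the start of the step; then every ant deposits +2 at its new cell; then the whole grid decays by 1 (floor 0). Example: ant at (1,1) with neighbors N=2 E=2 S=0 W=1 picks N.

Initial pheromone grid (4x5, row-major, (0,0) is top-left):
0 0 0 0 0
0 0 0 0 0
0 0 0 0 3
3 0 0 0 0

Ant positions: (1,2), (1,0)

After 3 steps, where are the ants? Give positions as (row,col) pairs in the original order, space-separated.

Step 1: ant0:(1,2)->N->(0,2) | ant1:(1,0)->N->(0,0)
  grid max=2 at (2,4)
Step 2: ant0:(0,2)->E->(0,3) | ant1:(0,0)->E->(0,1)
  grid max=1 at (0,1)
Step 3: ant0:(0,3)->E->(0,4) | ant1:(0,1)->E->(0,2)
  grid max=1 at (0,2)

(0,4) (0,2)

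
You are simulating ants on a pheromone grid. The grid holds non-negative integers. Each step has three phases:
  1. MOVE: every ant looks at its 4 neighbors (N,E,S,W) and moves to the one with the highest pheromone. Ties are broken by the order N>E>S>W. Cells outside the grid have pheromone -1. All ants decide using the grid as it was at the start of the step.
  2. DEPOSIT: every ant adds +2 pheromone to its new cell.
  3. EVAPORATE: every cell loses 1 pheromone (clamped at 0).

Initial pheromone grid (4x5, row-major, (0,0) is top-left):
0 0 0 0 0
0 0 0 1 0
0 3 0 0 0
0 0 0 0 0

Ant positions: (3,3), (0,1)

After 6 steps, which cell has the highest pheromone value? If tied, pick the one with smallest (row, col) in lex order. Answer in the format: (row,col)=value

Step 1: ant0:(3,3)->N->(2,3) | ant1:(0,1)->E->(0,2)
  grid max=2 at (2,1)
Step 2: ant0:(2,3)->N->(1,3) | ant1:(0,2)->E->(0,3)
  grid max=1 at (0,3)
Step 3: ant0:(1,3)->N->(0,3) | ant1:(0,3)->S->(1,3)
  grid max=2 at (0,3)
Step 4: ant0:(0,3)->S->(1,3) | ant1:(1,3)->N->(0,3)
  grid max=3 at (0,3)
Step 5: ant0:(1,3)->N->(0,3) | ant1:(0,3)->S->(1,3)
  grid max=4 at (0,3)
Step 6: ant0:(0,3)->S->(1,3) | ant1:(1,3)->N->(0,3)
  grid max=5 at (0,3)
Final grid:
  0 0 0 5 0
  0 0 0 5 0
  0 0 0 0 0
  0 0 0 0 0
Max pheromone 5 at (0,3)

Answer: (0,3)=5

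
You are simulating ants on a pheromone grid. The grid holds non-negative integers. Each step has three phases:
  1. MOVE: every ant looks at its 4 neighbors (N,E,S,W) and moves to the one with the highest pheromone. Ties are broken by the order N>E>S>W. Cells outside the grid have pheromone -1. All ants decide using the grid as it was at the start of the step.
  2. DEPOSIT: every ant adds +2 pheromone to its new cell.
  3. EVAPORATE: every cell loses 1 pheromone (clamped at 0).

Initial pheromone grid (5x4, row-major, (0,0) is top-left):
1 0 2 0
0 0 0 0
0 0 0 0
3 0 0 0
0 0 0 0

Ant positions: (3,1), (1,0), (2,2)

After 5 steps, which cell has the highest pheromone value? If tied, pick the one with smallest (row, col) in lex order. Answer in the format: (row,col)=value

Answer: (0,2)=5

Derivation:
Step 1: ant0:(3,1)->W->(3,0) | ant1:(1,0)->N->(0,0) | ant2:(2,2)->N->(1,2)
  grid max=4 at (3,0)
Step 2: ant0:(3,0)->N->(2,0) | ant1:(0,0)->E->(0,1) | ant2:(1,2)->N->(0,2)
  grid max=3 at (3,0)
Step 3: ant0:(2,0)->S->(3,0) | ant1:(0,1)->E->(0,2) | ant2:(0,2)->W->(0,1)
  grid max=4 at (3,0)
Step 4: ant0:(3,0)->N->(2,0) | ant1:(0,2)->W->(0,1) | ant2:(0,1)->E->(0,2)
  grid max=4 at (0,2)
Step 5: ant0:(2,0)->S->(3,0) | ant1:(0,1)->E->(0,2) | ant2:(0,2)->W->(0,1)
  grid max=5 at (0,2)
Final grid:
  0 4 5 0
  0 0 0 0
  0 0 0 0
  4 0 0 0
  0 0 0 0
Max pheromone 5 at (0,2)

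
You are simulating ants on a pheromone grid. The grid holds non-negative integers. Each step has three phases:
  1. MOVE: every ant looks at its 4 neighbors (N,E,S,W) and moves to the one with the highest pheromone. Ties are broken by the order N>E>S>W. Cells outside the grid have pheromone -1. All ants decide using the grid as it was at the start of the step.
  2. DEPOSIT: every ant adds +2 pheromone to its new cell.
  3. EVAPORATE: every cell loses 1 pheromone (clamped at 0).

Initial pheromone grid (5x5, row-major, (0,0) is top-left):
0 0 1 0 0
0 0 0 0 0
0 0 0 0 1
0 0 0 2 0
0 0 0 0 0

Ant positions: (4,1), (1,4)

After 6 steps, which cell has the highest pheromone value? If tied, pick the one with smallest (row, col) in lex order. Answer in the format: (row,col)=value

Step 1: ant0:(4,1)->N->(3,1) | ant1:(1,4)->S->(2,4)
  grid max=2 at (2,4)
Step 2: ant0:(3,1)->N->(2,1) | ant1:(2,4)->N->(1,4)
  grid max=1 at (1,4)
Step 3: ant0:(2,1)->N->(1,1) | ant1:(1,4)->S->(2,4)
  grid max=2 at (2,4)
Step 4: ant0:(1,1)->N->(0,1) | ant1:(2,4)->N->(1,4)
  grid max=1 at (0,1)
Step 5: ant0:(0,1)->E->(0,2) | ant1:(1,4)->S->(2,4)
  grid max=2 at (2,4)
Step 6: ant0:(0,2)->E->(0,3) | ant1:(2,4)->N->(1,4)
  grid max=1 at (0,3)
Final grid:
  0 0 0 1 0
  0 0 0 0 1
  0 0 0 0 1
  0 0 0 0 0
  0 0 0 0 0
Max pheromone 1 at (0,3)

Answer: (0,3)=1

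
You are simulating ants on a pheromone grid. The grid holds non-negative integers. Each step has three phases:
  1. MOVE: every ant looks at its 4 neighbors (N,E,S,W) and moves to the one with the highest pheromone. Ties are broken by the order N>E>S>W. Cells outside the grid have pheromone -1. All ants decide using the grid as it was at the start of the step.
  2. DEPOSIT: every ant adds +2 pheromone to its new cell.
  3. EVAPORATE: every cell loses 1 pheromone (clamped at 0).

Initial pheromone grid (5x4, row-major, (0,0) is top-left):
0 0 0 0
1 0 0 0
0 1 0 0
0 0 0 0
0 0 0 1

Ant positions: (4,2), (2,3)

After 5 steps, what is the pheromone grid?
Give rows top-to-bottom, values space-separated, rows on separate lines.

After step 1: ants at (4,3),(1,3)
  0 0 0 0
  0 0 0 1
  0 0 0 0
  0 0 0 0
  0 0 0 2
After step 2: ants at (3,3),(0,3)
  0 0 0 1
  0 0 0 0
  0 0 0 0
  0 0 0 1
  0 0 0 1
After step 3: ants at (4,3),(1,3)
  0 0 0 0
  0 0 0 1
  0 0 0 0
  0 0 0 0
  0 0 0 2
After step 4: ants at (3,3),(0,3)
  0 0 0 1
  0 0 0 0
  0 0 0 0
  0 0 0 1
  0 0 0 1
After step 5: ants at (4,3),(1,3)
  0 0 0 0
  0 0 0 1
  0 0 0 0
  0 0 0 0
  0 0 0 2

0 0 0 0
0 0 0 1
0 0 0 0
0 0 0 0
0 0 0 2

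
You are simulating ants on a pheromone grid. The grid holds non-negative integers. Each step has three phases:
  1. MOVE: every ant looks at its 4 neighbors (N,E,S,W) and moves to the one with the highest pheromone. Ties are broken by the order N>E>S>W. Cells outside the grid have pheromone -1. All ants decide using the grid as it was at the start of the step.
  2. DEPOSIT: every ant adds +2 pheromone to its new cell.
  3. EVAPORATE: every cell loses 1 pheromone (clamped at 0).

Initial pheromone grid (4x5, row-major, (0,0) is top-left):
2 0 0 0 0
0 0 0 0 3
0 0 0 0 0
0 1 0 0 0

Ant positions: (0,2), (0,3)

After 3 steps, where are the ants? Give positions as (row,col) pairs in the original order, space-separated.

Step 1: ant0:(0,2)->E->(0,3) | ant1:(0,3)->E->(0,4)
  grid max=2 at (1,4)
Step 2: ant0:(0,3)->E->(0,4) | ant1:(0,4)->S->(1,4)
  grid max=3 at (1,4)
Step 3: ant0:(0,4)->S->(1,4) | ant1:(1,4)->N->(0,4)
  grid max=4 at (1,4)

(1,4) (0,4)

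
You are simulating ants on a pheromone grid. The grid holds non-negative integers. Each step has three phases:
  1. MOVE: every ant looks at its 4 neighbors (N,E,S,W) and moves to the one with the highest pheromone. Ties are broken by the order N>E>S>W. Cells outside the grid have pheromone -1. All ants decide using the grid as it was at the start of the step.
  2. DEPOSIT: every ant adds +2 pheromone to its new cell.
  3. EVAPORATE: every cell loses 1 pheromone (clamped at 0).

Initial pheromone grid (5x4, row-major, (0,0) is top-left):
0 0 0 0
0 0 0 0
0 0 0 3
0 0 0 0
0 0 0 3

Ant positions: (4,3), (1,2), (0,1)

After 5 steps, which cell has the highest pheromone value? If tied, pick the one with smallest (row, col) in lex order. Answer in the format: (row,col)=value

Step 1: ant0:(4,3)->N->(3,3) | ant1:(1,2)->N->(0,2) | ant2:(0,1)->E->(0,2)
  grid max=3 at (0,2)
Step 2: ant0:(3,3)->N->(2,3) | ant1:(0,2)->E->(0,3) | ant2:(0,2)->E->(0,3)
  grid max=3 at (0,3)
Step 3: ant0:(2,3)->N->(1,3) | ant1:(0,3)->W->(0,2) | ant2:(0,3)->W->(0,2)
  grid max=5 at (0,2)
Step 4: ant0:(1,3)->N->(0,3) | ant1:(0,2)->E->(0,3) | ant2:(0,2)->E->(0,3)
  grid max=7 at (0,3)
Step 5: ant0:(0,3)->W->(0,2) | ant1:(0,3)->W->(0,2) | ant2:(0,3)->W->(0,2)
  grid max=9 at (0,2)
Final grid:
  0 0 9 6
  0 0 0 0
  0 0 0 0
  0 0 0 0
  0 0 0 0
Max pheromone 9 at (0,2)

Answer: (0,2)=9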